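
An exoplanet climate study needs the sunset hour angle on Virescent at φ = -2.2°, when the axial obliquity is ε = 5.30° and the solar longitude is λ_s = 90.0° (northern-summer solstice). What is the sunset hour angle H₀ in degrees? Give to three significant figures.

Solar declination: sin δ = sin ε · sin λ_s = sin 5.30° × sin 90.0° = 0.09237, so δ = +5.300°.
cos H₀ = −tan φ · tan δ = −tan(-2.2°) × tan(+5.300°) = 0.0036, so H₀ = 1.5672 rad = 89.80°.

H₀ = 89.8°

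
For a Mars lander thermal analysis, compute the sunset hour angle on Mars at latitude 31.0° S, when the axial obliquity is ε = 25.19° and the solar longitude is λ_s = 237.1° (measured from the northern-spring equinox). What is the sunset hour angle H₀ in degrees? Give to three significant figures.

H₀ = 103°

Solar declination: sin δ = sin ε · sin λ_s = sin 25.19° × sin 237.1° = -0.35736, so δ = -20.938°.
cos H₀ = −tan φ · tan δ = −tan(-31.0°) × tan(-20.938°) = -0.2299, so H₀ = 1.8028 rad = 103.29°.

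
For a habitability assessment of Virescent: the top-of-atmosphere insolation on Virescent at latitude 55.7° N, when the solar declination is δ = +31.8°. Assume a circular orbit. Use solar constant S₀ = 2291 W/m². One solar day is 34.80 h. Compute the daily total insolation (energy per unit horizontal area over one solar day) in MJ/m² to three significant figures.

cos H₀ = −tan(+55.7°) tan(+31.800°) = -0.9089, H₀ = 2.7115 rad.
Bracket: H₀ sin φ sin δ + cos φ cos δ sin H₀ = 2.7115×0.82610×0.52696 + 0.56353×0.84989×0.41696 = 1.180375 + 0.199698 = 1.380073.
Q̄ = (S₀/π) × [bracket] = (2291/π) × 1.380073 = 1006.4 W/m².
Daily total = Q̄ × 34.80 h × 3600 s/h = 1006.4 × 34.80 × 3600 / 10⁶ = 126.1 MJ/m².

126 MJ/m²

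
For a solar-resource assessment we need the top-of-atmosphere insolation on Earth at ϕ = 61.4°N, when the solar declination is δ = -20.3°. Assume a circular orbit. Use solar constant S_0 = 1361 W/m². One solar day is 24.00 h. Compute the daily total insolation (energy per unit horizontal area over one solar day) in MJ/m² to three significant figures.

2.94 MJ/m²

cos h₀ = −tan(+61.4°) tan(-20.300°) = 0.6785, h₀ = 0.8251 rad.
Bracket: h₀ sin ϕ sin δ + cos ϕ cos δ sin h₀ = 0.8251×0.87798×-0.34694 + 0.47869×0.93789×0.73463 = -0.251331 + 0.329818 = 0.078487.
Q̄ = (S_0/π) × [bracket] = (1361/π) × 0.078487 = 34.002 W/m².
Daily total = Q̄ × 24.00 h × 3600 s/h = 34.002 × 24.00 × 3600 / 10⁶ = 2.938 MJ/m².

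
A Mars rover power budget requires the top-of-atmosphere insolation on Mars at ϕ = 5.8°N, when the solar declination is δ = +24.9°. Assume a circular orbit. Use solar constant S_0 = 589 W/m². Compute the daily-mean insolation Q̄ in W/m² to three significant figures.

cos h₀ = −tan(+5.8°) tan(+24.900°) = -0.0472, h₀ = 1.6180 rad.
Bracket: h₀ sin ϕ sin δ + cos ϕ cos δ sin h₀ = 1.6180×0.10106×0.42104 + 0.99488×0.90704×0.99889 = 0.068846 + 0.901394 = 0.970240.
Q̄ = (S_0/π) × [bracket] = (589/π) × 0.970240 = 181.9 W/m².

Q̄ ≈ 182 W/m²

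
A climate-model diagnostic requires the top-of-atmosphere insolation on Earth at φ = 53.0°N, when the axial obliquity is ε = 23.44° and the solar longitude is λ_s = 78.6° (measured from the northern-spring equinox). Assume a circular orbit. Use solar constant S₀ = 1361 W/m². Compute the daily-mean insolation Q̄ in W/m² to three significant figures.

Q̄ ≈ 491 W/m²

Solar declination: sin δ = sin ε · sin λ_s = sin 23.44° × sin 78.6° = 0.38994, so δ = +22.951°.
cos H₀ = −tan(+53.0°) tan(+22.951°) = -0.5620, H₀ = 2.1675 rad.
Bracket: H₀ sin φ sin δ + cos φ cos δ sin H₀ = 2.1675×0.79864×0.38994 + 0.60182×0.92084×0.82717 = 0.675006 + 0.458401 = 1.133407.
Q̄ = (S₀/π) × [bracket] = (1361/π) × 1.133407 = 491.0 W/m².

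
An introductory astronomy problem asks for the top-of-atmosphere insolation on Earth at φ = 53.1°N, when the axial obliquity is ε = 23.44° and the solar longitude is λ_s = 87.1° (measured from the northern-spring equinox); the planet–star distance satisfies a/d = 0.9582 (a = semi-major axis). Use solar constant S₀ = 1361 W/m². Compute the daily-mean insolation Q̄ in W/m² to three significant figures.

Solar declination: sin δ = sin ε · sin λ_s = sin 23.44° × sin 87.1° = 0.39728, so δ = +23.408°.
cos H₀ = −tan(+53.1°) tan(+23.408°) = -0.5766, H₀ = 2.1853 rad.
Bracket: H₀ sin φ sin δ + cos φ cos δ sin H₀ = 2.1853×0.79968×0.39728 + 0.60042×0.91770×0.81704 = 0.694263 + 0.450193 = 1.144456.
Inverse-square distance factor (a/d)² = 0.9582² = 0.918147.
Q̄ = (S₀/π) × 0.918147 × [bracket] = (1361/π) × 0.918147 × 1.144456 = 455.2 W/m².

Q̄ ≈ 455 W/m²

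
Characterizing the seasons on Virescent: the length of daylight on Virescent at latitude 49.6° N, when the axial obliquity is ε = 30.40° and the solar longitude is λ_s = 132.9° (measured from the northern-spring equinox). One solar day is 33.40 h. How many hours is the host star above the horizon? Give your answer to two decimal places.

Solar declination: sin δ = sin ε · sin λ_s = sin 30.40° × sin 132.9° = 0.37069, so δ = +21.758°.
cos H₀ = −tan φ · tan δ = −tan(+49.6°) × tan(+21.758°) = -0.4690, so H₀ = 2.0589 rad = 117.97°.
Daylight = 2H₀/(2π) × 33.40 h = (2.0589/π) × 33.40 = 21.89 h.

21.89 h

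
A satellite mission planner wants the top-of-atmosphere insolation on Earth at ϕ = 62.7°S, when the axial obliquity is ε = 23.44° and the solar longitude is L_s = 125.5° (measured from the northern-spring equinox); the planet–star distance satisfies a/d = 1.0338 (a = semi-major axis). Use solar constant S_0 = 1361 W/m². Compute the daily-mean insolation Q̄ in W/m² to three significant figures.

Q̄ ≈ 37.7 W/m²

Solar declination: sin δ = sin ε · sin L_s = sin 23.44° × sin 125.5° = 0.32385, so δ = +18.896°.
cos h₀ = −tan(-62.7°) tan(+18.896°) = 0.6632, h₀ = 0.8457 rad.
Bracket: h₀ sin ϕ sin δ + cos ϕ cos δ sin h₀ = 0.8457×-0.88862×0.32385 + 0.45865×0.94611×0.74846 = -0.243375 + 0.324782 = 0.081407.
Inverse-square distance factor (a/d)² = 1.0338² = 1.068742.
Q̄ = (S_0/π) × 1.068742 × [bracket] = (1361/π) × 1.068742 × 0.081407 = 37.69 W/m².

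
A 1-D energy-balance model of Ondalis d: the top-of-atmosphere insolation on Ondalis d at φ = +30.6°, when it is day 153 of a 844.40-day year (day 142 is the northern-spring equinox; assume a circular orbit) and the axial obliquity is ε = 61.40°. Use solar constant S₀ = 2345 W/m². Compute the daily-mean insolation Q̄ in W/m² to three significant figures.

Solar longitude: λ_s = 360° × (153 − 142)/844.40 = 4.690°.
sin δ = sin 61.40° × sin 4.690° = 0.07178, so δ = +4.116°.
cos H₀ = −tan(+30.6°) tan(+4.116°) = -0.0426, H₀ = 1.6134 rad.
Bracket: H₀ sin φ sin δ + cos φ cos δ sin H₀ = 1.6134×0.50904×0.07178 + 0.86074×0.99742×0.99909 = 0.058952 + 0.857738 = 0.916690.
Q̄ = (S₀/π) × [bracket] = (2345/π) × 0.916690 = 684.3 W/m².

Q̄ ≈ 684 W/m²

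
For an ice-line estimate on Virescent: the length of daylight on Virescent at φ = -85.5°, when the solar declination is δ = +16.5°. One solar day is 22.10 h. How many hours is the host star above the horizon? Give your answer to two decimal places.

0.00 h

cos H₀ = −tan φ · tan δ = 3.7637 ≥ 1, so the host star never rises (polar night) and H₀ = 0.
Daylight = 2H₀/(2π) × 22.10 h = (0.0000/π) × 22.10 = 0.00 h.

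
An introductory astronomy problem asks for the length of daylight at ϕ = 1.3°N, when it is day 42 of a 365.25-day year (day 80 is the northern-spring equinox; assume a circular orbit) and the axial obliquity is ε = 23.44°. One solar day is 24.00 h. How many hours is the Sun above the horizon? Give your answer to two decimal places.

11.96 h

Solar longitude: L_s = 360° × (42 − 80)/365.25 = -37.454°, i.e. -37.454° + 360° = 322.546°.
sin δ = sin 23.44° × sin 322.546° = -0.24190, so δ = -13.999°.
cos h₀ = −tan ϕ · tan δ = −tan(+1.3°) × tan(-13.999°) = 0.0057, so h₀ = 1.5651 rad = 89.68°.
Daylight = 2h₀/(2π) × 24.00 h = (1.5651/π) × 24.00 = 11.96 h.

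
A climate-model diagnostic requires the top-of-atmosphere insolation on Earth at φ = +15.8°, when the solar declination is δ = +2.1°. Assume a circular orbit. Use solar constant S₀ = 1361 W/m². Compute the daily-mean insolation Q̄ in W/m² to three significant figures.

Q̄ ≈ 423 W/m²

cos H₀ = −tan(+15.8°) tan(+2.100°) = -0.0104, H₀ = 1.5812 rad.
Bracket: H₀ sin φ sin δ + cos φ cos δ sin H₀ = 1.5812×0.27228×0.03664 + 0.96222×0.99933×0.99995 = 0.015775 + 0.961527 = 0.977302.
Q̄ = (S₀/π) × [bracket] = (1361/π) × 0.977302 = 423.4 W/m².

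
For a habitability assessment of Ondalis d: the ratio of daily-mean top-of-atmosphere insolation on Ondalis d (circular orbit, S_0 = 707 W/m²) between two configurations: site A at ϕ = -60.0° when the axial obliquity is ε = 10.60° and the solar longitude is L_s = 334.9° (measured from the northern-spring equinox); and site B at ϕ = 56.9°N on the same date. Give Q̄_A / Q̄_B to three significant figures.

— Configuration A (ϕ=-60.0°):
Solar declination: sin δ = sin ε · sin L_s = sin 10.60° × sin 334.9° = -0.07803, so δ = -4.475°.
cos h₀ = −tan(-60.0°) tan(-4.475°) = -0.1356, h₀ = 1.7068 rad.
Bracket: h₀ sin ϕ sin δ + cos ϕ cos δ sin h₀ = 1.7068×-0.86603×-0.07803 + 0.50000×0.99695×0.99077 = 0.115339 + 0.493874 = 0.609213.
Q̄ = (S_0/π) × [bracket] = (707/π) × 0.609213 = 137.10 W/m².
— Configuration B (ϕ=+56.9°):
cos h₀ = −tan(+56.9°) tan(-4.475°) = 0.1201, h₀ = 1.4504 rad.
Bracket: h₀ sin ϕ sin δ + cos ϕ cos δ sin h₀ = 1.4504×0.83772×-0.07803 + 0.54610×0.99695×0.99277 = -0.094809 + 0.540498 = 0.445689.
Q̄ = (S_0/π) × [bracket] = (707/π) × 0.445689 = 100.30 W/m².
Ratio Q̄_A / Q̄_B = 137.10 / 100.30 = 1.367.

Q̄_A / Q̄_B ≈ 1.37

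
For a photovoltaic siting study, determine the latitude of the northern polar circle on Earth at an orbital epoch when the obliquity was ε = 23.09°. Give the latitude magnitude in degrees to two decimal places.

The polar circle is the lowest latitude that experiences at least one full rotation of continuous daylight at the northern-summer solstice; it lies at |ϕ| = 90° − ε = 90° − 23.09° = 66.91°.

66.91°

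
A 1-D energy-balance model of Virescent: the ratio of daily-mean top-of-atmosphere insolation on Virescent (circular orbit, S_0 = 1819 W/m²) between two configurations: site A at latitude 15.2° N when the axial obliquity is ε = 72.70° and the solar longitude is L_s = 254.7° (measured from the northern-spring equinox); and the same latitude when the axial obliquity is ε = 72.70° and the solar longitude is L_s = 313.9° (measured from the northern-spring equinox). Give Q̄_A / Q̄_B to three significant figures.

Q̄_A / Q̄_B ≈ 0.176

— Configuration A (ϕ=+15.2°):
Solar declination: sin δ = sin ε · sin L_s = sin 72.70° × sin 254.7° = -0.92092, so δ = -67.061°.
cos h₀ = −tan(+15.2°) tan(-67.061°) = 0.6420, h₀ = 0.8737 rad.
Bracket: h₀ sin ϕ sin δ + cos ϕ cos δ sin h₀ = 0.8737×0.26219×-0.92092 + 0.96502×0.38975×0.76672 = -0.210960 + 0.288376 = 0.077416.
Q̄ = (S_0/π) × [bracket] = (1819/π) × 0.077416 = 44.824 W/m².
— Configuration B (ϕ=+15.2°):
Solar declination: sin δ = sin ε · sin L_s = sin 72.70° × sin 313.9° = -0.68795, so δ = -43.468°.
cos h₀ = −tan(+15.2°) tan(-43.468°) = 0.2575, h₀ = 1.3103 rad.
Bracket: h₀ sin ϕ sin δ + cos ϕ cos δ sin h₀ = 1.3103×0.26219×-0.68795 + 0.96502×0.72575×0.96627 = -0.236344 + 0.676740 = 0.440396.
Q̄ = (S_0/π) × [bracket] = (1819/π) × 0.440396 = 254.99 W/m².
Ratio Q̄_A / Q̄_B = 44.824 / 254.99 = 0.1758.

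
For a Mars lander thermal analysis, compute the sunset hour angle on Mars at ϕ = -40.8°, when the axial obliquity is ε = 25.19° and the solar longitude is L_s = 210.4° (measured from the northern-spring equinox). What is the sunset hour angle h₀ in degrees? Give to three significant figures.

Solar declination: sin δ = sin ε · sin L_s = sin 25.19° × sin 210.4° = -0.21538, so δ = -12.438°.
cos h₀ = −tan ϕ · tan δ = −tan(-40.8°) × tan(-12.438°) = -0.1904, so h₀ = 1.7623 rad = 100.97°.

h₀ = 101°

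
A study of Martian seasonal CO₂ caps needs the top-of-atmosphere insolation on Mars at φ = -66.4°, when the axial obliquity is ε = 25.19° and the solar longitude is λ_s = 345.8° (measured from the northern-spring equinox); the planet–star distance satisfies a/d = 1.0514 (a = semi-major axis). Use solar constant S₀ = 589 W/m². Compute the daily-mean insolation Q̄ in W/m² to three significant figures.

Q̄ ≈ 116 W/m²

Solar declination: sin δ = sin ε · sin λ_s = sin 25.19° × sin 345.8° = -0.10441, so δ = -5.993°.
cos H₀ = −tan(-66.4°) tan(-5.993°) = -0.2403, H₀ = 1.8135 rad.
Bracket: H₀ sin φ sin δ + cos φ cos δ sin H₀ = 1.8135×-0.91636×-0.10441 + 0.40035×0.99453×0.97070 = 0.173511 + 0.386494 = 0.560005.
Inverse-square distance factor (a/d)² = 1.0514² = 1.105442.
Q̄ = (S₀/π) × 1.105442 × [bracket] = (589/π) × 1.105442 × 0.560005 = 116.1 W/m².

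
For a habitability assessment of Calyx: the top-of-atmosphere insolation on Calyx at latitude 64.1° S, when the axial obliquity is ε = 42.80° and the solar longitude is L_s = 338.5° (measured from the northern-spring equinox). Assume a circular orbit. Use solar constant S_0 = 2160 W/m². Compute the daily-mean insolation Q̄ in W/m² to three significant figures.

Q̄ ≈ 575 W/m²

Solar declination: sin δ = sin ε · sin L_s = sin 42.80° × sin 338.5° = -0.24902, so δ = -14.419°.
cos h₀ = −tan(-64.1°) tan(-14.419°) = -0.5295, h₀ = 2.1288 rad.
Bracket: h₀ sin ϕ sin δ + cos ϕ cos δ sin h₀ = 2.1288×-0.89956×-0.24902 + 0.43680×0.96850×0.84830 = 0.476869 + 0.358866 = 0.835735.
Q̄ = (S_0/π) × [bracket] = (2160/π) × 0.835735 = 574.6 W/m².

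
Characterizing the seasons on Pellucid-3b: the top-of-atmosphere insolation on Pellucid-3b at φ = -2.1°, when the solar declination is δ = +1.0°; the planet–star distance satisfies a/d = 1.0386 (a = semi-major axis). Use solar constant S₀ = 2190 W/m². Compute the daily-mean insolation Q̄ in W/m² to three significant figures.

cos H₀ = −tan(-2.1°) tan(+1.000°) = 0.0006, H₀ = 1.5702 rad.
Bracket: H₀ sin φ sin δ + cos φ cos δ sin H₀ = 1.5702×-0.03664×0.01745 + 0.99933×0.99985×1.00000 = -0.001004 + 0.999180 = 0.998176.
Inverse-square distance factor (a/d)² = 1.0386² = 1.078690.
Q̄ = (S₀/π) × 1.078690 × [bracket] = (2190/π) × 1.078690 × 0.998176 = 750.6 W/m².

Q̄ ≈ 751 W/m²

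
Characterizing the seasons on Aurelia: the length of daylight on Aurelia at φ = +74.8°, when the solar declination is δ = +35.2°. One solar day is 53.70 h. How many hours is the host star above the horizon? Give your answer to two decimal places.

Sunrise equation: cos H₀ = −tan φ · tan δ = -2.5964 ≤ −1, so the host star never sets (polar day) and H₀ = π.
Daylight = 2H₀/(2π) × 53.70 h = (3.1416/π) × 53.70 = 53.70 h.

53.70 h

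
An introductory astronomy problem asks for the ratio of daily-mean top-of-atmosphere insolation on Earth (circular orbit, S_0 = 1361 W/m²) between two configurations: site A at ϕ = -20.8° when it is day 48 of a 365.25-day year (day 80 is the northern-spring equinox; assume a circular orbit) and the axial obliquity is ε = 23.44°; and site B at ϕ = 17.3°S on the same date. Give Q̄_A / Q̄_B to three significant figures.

Q̄_A / Q̄_B ≈ 1.00

— Configuration A (ϕ=-20.8°):
Solar longitude: L_s = 360° × (48 − 80)/365.25 = -31.540°, i.e. -31.540° + 360° = 328.460°.
sin δ = sin 23.44° × sin 328.460° = -0.20808, so δ = -12.010°.
cos h₀ = −tan(-20.8°) tan(-12.010°) = -0.0808, h₀ = 1.6517 rad.
Bracket: h₀ sin ϕ sin δ + cos ϕ cos δ sin h₀ = 1.6517×-0.35511×-0.20808 + 0.93483×0.97811×0.99673 = 0.122046 + 0.911377 = 1.033423.
Q̄ = (S_0/π) × [bracket] = (1361/π) × 1.033423 = 447.70 W/m².
— Configuration B (ϕ=-17.3°):
cos h₀ = −tan(-17.3°) tan(-12.010°) = -0.0663, h₀ = 1.6371 rad.
Bracket: h₀ sin ϕ sin δ + cos ϕ cos δ sin h₀ = 1.6371×-0.29737×-0.20808 + 0.95476×0.97811×0.99780 = 0.101298 + 0.931806 = 1.033104.
Q̄ = (S_0/π) × [bracket] = (1361/π) × 1.033104 = 447.56 W/m².
Ratio Q̄_A / Q̄_B = 447.70 / 447.56 = 1.000.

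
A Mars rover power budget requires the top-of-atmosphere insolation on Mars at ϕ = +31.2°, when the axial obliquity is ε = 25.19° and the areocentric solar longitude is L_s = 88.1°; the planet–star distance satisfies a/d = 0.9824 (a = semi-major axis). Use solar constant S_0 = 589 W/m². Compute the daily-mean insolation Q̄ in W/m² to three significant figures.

sin δ = sin 25.19° × sin 88.1° = 0.42539, so δ = +25.175°.
cos h₀ = −tan(+31.2°) tan(+25.175°) = -0.2847, h₀ = 1.8595 rad.
Bracket: h₀ sin ϕ sin δ + cos ϕ cos δ sin h₀ = 1.8595×0.51803×0.42539 + 0.85536×0.90501×0.95863 = 0.409768 + 0.742084 = 1.151852.
Inverse-square distance factor (a/d)² = 0.9824² = 0.965110.
Q̄ = (S_0/π) × 0.965110 × [bracket] = (589/π) × 0.965110 × 1.151852 = 208.4 W/m².

Q̄ ≈ 208 W/m²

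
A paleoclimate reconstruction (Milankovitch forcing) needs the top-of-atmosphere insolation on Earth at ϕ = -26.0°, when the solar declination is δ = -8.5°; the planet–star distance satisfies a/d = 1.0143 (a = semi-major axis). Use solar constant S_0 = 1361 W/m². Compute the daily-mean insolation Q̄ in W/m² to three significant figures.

cos h₀ = −tan(-26.0°) tan(-8.500°) = -0.0729, h₀ = 1.6438 rad.
Bracket: h₀ sin ϕ sin δ + cos ϕ cos δ sin h₀ = 1.6438×-0.43837×-0.14781 + 0.89879×0.98902×0.99734 = 0.106511 + 0.886557 = 0.993068.
Inverse-square distance factor (a/d)² = 1.0143² = 1.028804.
Q̄ = (S_0/π) × 1.028804 × [bracket] = (1361/π) × 1.028804 × 0.993068 = 442.6 W/m².

Q̄ ≈ 443 W/m²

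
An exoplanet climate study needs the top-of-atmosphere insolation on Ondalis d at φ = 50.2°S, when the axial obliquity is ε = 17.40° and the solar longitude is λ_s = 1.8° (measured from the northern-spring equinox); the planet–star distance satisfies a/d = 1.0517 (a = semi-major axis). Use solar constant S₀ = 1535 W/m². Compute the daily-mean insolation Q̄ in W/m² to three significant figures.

Solar declination: sin δ = sin ε · sin λ_s = sin 17.40° × sin 1.8° = 0.00939, so δ = +0.538°.
cos H₀ = −tan(-50.2°) tan(+0.538°) = 0.0113, H₀ = 1.5595 rad.
Bracket: H₀ sin φ sin δ + cos φ cos δ sin H₀ = 1.5595×-0.76828×0.00939 + 0.64011×0.99996×0.99994 = -0.011250 + 0.640046 = 0.628796.
Inverse-square distance factor (a/d)² = 1.0517² = 1.106073.
Q̄ = (S₀/π) × 1.106073 × [bracket] = (1535/π) × 1.106073 × 0.628796 = 339.8 W/m².

Q̄ ≈ 340 W/m²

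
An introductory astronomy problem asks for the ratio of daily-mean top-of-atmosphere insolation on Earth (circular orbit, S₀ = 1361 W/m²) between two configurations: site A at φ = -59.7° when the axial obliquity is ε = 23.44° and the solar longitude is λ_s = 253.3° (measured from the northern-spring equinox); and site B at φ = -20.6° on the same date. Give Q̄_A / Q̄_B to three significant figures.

Q̄_A / Q̄_B ≈ 1.02

— Configuration A (φ=-59.7°):
Solar declination: sin δ = sin ε · sin λ_s = sin 23.44° × sin 253.3° = -0.38101, so δ = -22.396°.
cos H₀ = −tan(-59.7°) tan(-22.396°) = -0.7052, H₀ = 2.3535 rad.
Bracket: H₀ sin φ sin δ + cos φ cos δ sin H₀ = 2.3535×-0.86340×-0.38101 + 0.50453×0.92457×0.70899 = 0.774217 + 0.330725 = 1.104942.
Q̄ = (S₀/π) × [bracket] = (1361/π) × 1.104942 = 478.68 W/m².
— Configuration B (φ=-20.6°):
cos H₀ = −tan(-20.6°) tan(-22.396°) = -0.1549, H₀ = 1.7263 rad.
Bracket: H₀ sin φ sin δ + cos φ cos δ sin H₀ = 1.7263×-0.35184×-0.38101 + 0.93606×0.92457×0.98793 = 0.231418 + 0.855007 = 1.086425.
Q̄ = (S₀/π) × [bracket] = (1361/π) × 1.086425 = 470.66 W/m².
Ratio Q̄_A / Q̄_B = 478.68 / 470.66 = 1.017.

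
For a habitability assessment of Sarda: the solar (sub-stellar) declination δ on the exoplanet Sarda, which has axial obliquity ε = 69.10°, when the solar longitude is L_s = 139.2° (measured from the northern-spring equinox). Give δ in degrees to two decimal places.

sin δ = sin ε · sin L_s = sin 69.10° × sin 139.2° = 0.610428.
δ = arcsin(0.610428) = +37.62°.

δ = +37.62°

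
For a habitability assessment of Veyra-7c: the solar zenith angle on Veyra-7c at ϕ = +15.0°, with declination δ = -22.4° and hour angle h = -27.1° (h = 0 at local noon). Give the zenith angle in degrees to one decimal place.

θ_z = 45.9°

cos θ_z = sin ϕ sin δ + cos ϕ cos δ cos h = -0.098628 + 0.794998 = 0.696370.
θ_z = arccos(0.696370) = 45.9°.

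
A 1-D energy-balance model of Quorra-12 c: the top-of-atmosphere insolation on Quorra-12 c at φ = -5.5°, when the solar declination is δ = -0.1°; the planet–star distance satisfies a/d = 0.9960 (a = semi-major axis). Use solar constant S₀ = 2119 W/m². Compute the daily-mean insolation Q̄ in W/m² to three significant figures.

Q̄ ≈ 666 W/m²

cos H₀ = −tan(-5.5°) tan(-0.100°) = -0.0002, H₀ = 1.5710 rad.
Bracket: H₀ sin φ sin δ + cos φ cos δ sin H₀ = 1.5710×-0.09585×-0.00175 + 0.99540×1.00000×1.00000 = 0.000264 + 0.995400 = 0.995664.
Inverse-square distance factor (a/d)² = 0.9960² = 0.992016.
Q̄ = (S₀/π) × 0.992016 × [bracket] = (2119/π) × 0.992016 × 0.995664 = 666.2 W/m².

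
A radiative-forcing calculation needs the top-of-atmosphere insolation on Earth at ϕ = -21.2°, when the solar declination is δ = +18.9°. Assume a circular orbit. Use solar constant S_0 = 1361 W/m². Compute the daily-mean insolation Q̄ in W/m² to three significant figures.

Q̄ ≈ 306 W/m²

cos h₀ = −tan(-21.2°) tan(+18.900°) = 0.1328, h₀ = 1.4376 rad.
Bracket: h₀ sin ϕ sin δ + cos ϕ cos δ sin h₀ = 1.4376×-0.36162×0.32392 + 0.93232×0.94609×0.99114 = -0.168395 + 0.874244 = 0.705849.
Q̄ = (S_0/π) × [bracket] = (1361/π) × 0.705849 = 305.8 W/m².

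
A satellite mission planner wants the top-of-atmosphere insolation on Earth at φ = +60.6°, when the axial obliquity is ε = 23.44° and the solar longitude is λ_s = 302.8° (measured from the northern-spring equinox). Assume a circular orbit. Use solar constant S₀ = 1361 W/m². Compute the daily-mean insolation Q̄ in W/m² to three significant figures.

Q̄ ≈ 43.4 W/m²

Solar declination: sin δ = sin ε · sin λ_s = sin 23.44° × sin 302.8° = -0.33437, so δ = -19.534°.
cos H₀ = −tan(+60.6°) tan(-19.534°) = 0.6296, H₀ = 0.8897 rad.
Bracket: H₀ sin φ sin δ + cos φ cos δ sin H₀ = 0.8897×0.87121×-0.33437 + 0.49090×0.94244×0.77688 = -0.259175 + 0.359419 = 0.100244.
Q̄ = (S₀/π) × [bracket] = (1361/π) × 0.100244 = 43.43 W/m².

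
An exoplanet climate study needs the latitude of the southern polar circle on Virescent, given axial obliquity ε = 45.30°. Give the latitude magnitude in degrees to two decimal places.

44.70°

The polar circle is the lowest latitude that experiences at least one full rotation of continuous darkness at the northern-summer solstice; it lies at |φ| = 90° − ε = 90° − 45.30° = 44.70°.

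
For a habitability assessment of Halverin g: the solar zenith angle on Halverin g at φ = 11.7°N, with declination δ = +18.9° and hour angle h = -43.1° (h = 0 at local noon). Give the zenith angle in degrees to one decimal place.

cos θ_z = sin φ sin δ + cos φ cos δ cos h = 0.065686 + 0.676443 = 0.742129.
θ_z = arccos(0.742129) = 42.1°.

θ_z = 42.1°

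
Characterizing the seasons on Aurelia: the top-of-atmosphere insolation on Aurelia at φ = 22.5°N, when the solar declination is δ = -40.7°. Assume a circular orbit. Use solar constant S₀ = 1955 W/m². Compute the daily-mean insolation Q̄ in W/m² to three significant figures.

Q̄ ≈ 220 W/m²

cos H₀ = −tan(+22.5°) tan(-40.700°) = 0.3563, H₀ = 1.2065 rad.
Bracket: H₀ sin φ sin δ + cos φ cos δ sin H₀ = 1.2065×0.38268×-0.65210 + 0.92388×0.75813×0.93438 = -0.301077 + 0.654460 = 0.353383.
Q̄ = (S₀/π) × [bracket] = (1955/π) × 0.353383 = 219.9 W/m².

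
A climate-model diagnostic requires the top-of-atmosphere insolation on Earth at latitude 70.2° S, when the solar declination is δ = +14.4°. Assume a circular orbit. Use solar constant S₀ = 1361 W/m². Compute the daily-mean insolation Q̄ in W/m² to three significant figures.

Q̄ ≈ 20.9 W/m²

cos H₀ = −tan(-70.2°) tan(+14.400°) = 0.7132, H₀ = 0.7768 rad.
Bracket: H₀ sin φ sin δ + cos φ cos δ sin H₀ = 0.7768×-0.94088×0.24869 + 0.33874×0.96858×0.70099 = -0.181761 + 0.229993 = 0.048232.
Q̄ = (S₀/π) × [bracket] = (1361/π) × 0.048232 = 20.90 W/m².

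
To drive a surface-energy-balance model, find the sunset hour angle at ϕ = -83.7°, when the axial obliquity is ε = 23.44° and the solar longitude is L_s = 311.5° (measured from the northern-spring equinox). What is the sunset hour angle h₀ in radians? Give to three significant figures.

Solar declination: sin δ = sin ε · sin L_s = sin 23.44° × sin 311.5° = -0.29793, so δ = -17.333°.
Sunrise equation: cos h₀ = −tan ϕ · tan δ = -2.8270 ≤ −1, so the Sun never sets (polar day) and h₀ = π.

h₀ = 3.14 rad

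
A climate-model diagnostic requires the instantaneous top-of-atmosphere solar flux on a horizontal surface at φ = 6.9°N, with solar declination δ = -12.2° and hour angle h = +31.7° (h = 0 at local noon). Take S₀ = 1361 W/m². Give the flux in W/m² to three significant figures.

cos θ_z = sin φ sin δ + cos φ cos δ cos h = -0.025388 + 0.825573 = 0.800185.
Flux = S₀ · cos θ_z = 1361 × 0.800185 = 1089 W/m².

1.09e+03 W/m²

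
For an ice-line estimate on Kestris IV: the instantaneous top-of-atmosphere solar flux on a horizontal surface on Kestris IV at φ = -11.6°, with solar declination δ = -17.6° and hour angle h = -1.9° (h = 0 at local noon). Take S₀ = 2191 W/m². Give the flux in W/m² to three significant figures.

2.18e+03 W/m²

cos θ_z = sin φ sin δ + cos φ cos δ cos h = 0.060800 + 0.933209 = 0.994009.
Flux = S₀ · cos θ_z = 2191 × 0.994009 = 2178 W/m².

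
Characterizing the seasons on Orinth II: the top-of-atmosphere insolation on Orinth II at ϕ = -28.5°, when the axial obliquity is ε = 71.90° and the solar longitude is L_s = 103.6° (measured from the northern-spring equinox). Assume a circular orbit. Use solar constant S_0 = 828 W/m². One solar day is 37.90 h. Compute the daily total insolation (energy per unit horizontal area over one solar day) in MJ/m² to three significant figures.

0.00 MJ/m²

Solar declination: sin δ = sin ε · sin L_s = sin 71.90° × sin 103.6° = 0.92386, so δ = +67.498°.
cos h₀ = −tan(-28.5°) tan(+67.498°) = 1.3107 ≥ 1 ⇒ polar night, h₀ = 0 and Q̄ = 0.
Daily total = Q̄ × 37.90 h × 3600 s/h = 0.00 MJ/m².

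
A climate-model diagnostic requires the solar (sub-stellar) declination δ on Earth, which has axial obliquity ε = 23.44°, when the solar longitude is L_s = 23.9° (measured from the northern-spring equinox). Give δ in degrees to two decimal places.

δ = +9.27°

sin δ = sin ε · sin L_s = sin 23.44° × sin 23.9° = 0.161161.
δ = arcsin(0.161161) = +9.27°.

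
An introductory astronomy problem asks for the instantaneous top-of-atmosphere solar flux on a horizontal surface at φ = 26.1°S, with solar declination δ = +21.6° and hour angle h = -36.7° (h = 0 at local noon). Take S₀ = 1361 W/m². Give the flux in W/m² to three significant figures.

691 W/m²

cos θ_z = sin φ sin δ + cos φ cos δ cos h = -0.161952 + 0.669455 = 0.507503.
Flux = S₀ · cos θ_z = 1361 × 0.507503 = 690.7 W/m².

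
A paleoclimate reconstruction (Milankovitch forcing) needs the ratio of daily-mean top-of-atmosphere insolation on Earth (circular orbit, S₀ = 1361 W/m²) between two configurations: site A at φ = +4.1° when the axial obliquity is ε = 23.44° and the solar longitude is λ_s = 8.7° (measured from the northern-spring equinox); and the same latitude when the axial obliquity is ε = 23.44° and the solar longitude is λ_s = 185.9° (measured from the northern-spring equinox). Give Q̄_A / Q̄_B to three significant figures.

Q̄_A / Q̄_B ≈ 1.01

— Configuration A (φ=+4.1°):
Solar declination: sin δ = sin ε · sin λ_s = sin 23.44° × sin 8.7° = 0.06017, so δ = +3.450°.
cos H₀ = −tan(+4.1°) tan(+3.450°) = -0.0043, H₀ = 1.5751 rad.
Bracket: H₀ sin φ sin δ + cos φ cos δ sin H₀ = 1.5751×0.07150×0.06017 + 0.99744×0.99819×0.99999 = 0.006776 + 0.995625 = 1.002401.
Q̄ = (S₀/π) × [bracket] = (1361/π) × 1.002401 = 434.26 W/m².
— Configuration B (φ=+4.1°):
Solar declination: sin δ = sin ε · sin λ_s = sin 23.44° × sin 185.9° = -0.04089, so δ = -2.343°.
cos H₀ = −tan(+4.1°) tan(-2.343°) = 0.0029, H₀ = 1.5679 rad.
Bracket: H₀ sin φ sin δ + cos φ cos δ sin H₀ = 1.5679×0.07150×-0.04089 + 0.99744×0.99916×1.00000 = -0.004584 + 0.996602 = 0.992018.
Q̄ = (S₀/π) × [bracket] = (1361/π) × 0.992018 = 429.76 W/m².
Ratio Q̄_A / Q̄_B = 434.26 / 429.76 = 1.010.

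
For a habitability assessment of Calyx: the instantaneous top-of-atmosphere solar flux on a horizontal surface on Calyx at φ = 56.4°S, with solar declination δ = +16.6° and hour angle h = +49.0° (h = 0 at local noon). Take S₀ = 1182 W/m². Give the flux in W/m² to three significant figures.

cos θ_z = sin φ sin δ + cos φ cos δ cos h = -0.237956 + 0.347926 = 0.109970.
Flux = S₀ · cos θ_z = 1182 × 0.109970 = 130.0 W/m².

130 W/m²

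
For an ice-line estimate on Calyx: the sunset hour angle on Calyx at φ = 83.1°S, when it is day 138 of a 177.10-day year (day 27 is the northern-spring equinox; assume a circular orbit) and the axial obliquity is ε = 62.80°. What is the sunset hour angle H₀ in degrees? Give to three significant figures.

H₀ = 180°

Solar longitude: λ_s = 360° × (138 − 27)/177.10 = 225.635°.
sin δ = sin 62.80° × sin 225.635° = -0.63585, so δ = -39.483°.
Sunrise equation: cos H₀ = −tan φ · tan δ = -6.8078 ≤ −1, so the host star never sets (polar day) and H₀ = π.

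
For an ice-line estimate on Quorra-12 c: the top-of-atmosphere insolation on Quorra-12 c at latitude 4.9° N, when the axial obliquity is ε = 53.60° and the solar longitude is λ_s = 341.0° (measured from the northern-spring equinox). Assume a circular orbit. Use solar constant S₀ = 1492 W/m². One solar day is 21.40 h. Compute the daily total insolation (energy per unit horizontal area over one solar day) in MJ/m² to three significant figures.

Solar declination: sin δ = sin ε · sin λ_s = sin 53.60° × sin 341.0° = -0.26205, so δ = -15.192°.
cos H₀ = −tan(+4.9°) tan(-15.192°) = 0.0233, H₀ = 1.5475 rad.
Bracket: H₀ sin φ sin δ + cos φ cos δ sin H₀ = 1.5475×0.08542×-0.26205 + 0.99635×0.96505×0.99973 = -0.034640 + 0.961268 = 0.926628.
Q̄ = (S₀/π) × [bracket] = (1492/π) × 0.926628 = 440.07 W/m².
Daily total = Q̄ × 21.40 h × 3600 s/h = 440.07 × 21.40 × 3600 / 10⁶ = 33.90 MJ/m².

33.9 MJ/m²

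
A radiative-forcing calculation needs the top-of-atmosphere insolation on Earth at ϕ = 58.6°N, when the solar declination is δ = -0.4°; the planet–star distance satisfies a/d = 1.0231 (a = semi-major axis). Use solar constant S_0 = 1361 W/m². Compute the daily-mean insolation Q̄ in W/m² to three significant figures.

cos h₀ = −tan(+58.6°) tan(-0.400°) = 0.0114, h₀ = 1.5594 rad.
Bracket: h₀ sin ϕ sin δ + cos ϕ cos δ sin h₀ = 1.5594×0.85355×-0.00698 + 0.52101×0.99998×0.99993 = -0.009291 + 0.520963 = 0.511672.
Inverse-square distance factor (a/d)² = 1.0231² = 1.046734.
Q̄ = (S_0/π) × 1.046734 × [bracket] = (1361/π) × 1.046734 × 0.511672 = 232.0 W/m².

Q̄ ≈ 232 W/m²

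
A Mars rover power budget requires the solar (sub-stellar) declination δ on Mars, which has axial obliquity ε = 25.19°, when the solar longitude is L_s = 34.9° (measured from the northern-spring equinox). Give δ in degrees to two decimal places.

sin δ = sin ε · sin L_s = sin 25.19° × sin 34.9° = 0.243518.
δ = arcsin(0.243518) = +14.09°.

δ = +14.09°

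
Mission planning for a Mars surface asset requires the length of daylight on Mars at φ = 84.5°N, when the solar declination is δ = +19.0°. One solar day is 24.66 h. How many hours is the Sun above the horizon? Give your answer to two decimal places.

Sunrise equation: cos H₀ = −tan φ · tan δ = -3.5760 ≤ −1, so the Sun never sets (polar day) and H₀ = π.
Daylight = 2H₀/(2π) × 24.66 h = (3.1416/π) × 24.66 = 24.66 h.

24.66 h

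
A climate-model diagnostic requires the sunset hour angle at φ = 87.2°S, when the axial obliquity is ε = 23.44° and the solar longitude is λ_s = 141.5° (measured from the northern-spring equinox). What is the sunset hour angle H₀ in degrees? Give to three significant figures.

H₀ = 0.00°

Solar declination: sin δ = sin ε · sin λ_s = sin 23.44° × sin 141.5° = 0.24763, so δ = +14.337°.
cos H₀ = −tan φ · tan δ = 5.2259 ≥ 1, so the Sun never rises (polar night) and H₀ = 0.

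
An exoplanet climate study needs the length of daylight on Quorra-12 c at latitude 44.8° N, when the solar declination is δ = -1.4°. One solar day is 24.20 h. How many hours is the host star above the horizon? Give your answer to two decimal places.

cos H₀ = −tan φ · tan δ = −tan(+44.8°) × tan(-1.400°) = 0.0243, so H₀ = 1.5465 rad = 88.61°.
Daylight = 2H₀/(2π) × 24.20 h = (1.5465/π) × 24.20 = 11.91 h.

11.91 h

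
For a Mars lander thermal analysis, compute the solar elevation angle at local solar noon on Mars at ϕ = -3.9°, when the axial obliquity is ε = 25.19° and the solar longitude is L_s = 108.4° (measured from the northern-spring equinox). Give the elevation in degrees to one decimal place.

Solar declination: sin δ = sin ε · sin L_s = sin 25.19° × sin 108.4° = 0.40386, so δ = +23.820°.
At local noon the hour angle is zero, so the zenith angle equals |ϕ − δ| = |-3.9° − (+23.820°)| = 27.720°.
Elevation = 90° − 27.720° = 62.3°.

62.3°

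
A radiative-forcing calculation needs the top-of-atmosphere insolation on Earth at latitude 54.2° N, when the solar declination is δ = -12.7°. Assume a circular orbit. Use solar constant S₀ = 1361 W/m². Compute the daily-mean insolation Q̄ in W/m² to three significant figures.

cos H₀ = −tan(+54.2°) tan(-12.700°) = 0.3125, H₀ = 1.2530 rad.
Bracket: H₀ sin φ sin δ + cos φ cos δ sin H₀ = 1.2530×0.81106×-0.21985 + 0.58496×0.97553×0.94993 = -0.223424 + 0.542074 = 0.318650.
Q̄ = (S₀/π) × [bracket] = (1361/π) × 0.318650 = 138.0 W/m².

Q̄ ≈ 138 W/m²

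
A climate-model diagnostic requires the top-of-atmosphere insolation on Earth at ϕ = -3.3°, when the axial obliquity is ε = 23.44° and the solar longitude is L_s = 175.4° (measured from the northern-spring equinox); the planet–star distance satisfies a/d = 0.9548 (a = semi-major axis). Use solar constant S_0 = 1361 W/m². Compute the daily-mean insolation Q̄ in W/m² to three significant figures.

Solar declination: sin δ = sin ε · sin L_s = sin 23.44° × sin 175.4° = 0.03190, so δ = +1.828°.
cos h₀ = −tan(-3.3°) tan(+1.828°) = 0.0018, h₀ = 1.5690 rad.
Bracket: h₀ sin ϕ sin δ + cos ϕ cos δ sin h₀ = 1.5690×-0.05756×0.03190 + 0.99834×0.99949×1.00000 = -0.002881 + 0.997831 = 0.994950.
Inverse-square distance factor (a/d)² = 0.9548² = 0.911643.
Q̄ = (S_0/π) × 0.911643 × [bracket] = (1361/π) × 0.911643 × 0.994950 = 392.9 W/m².

Q̄ ≈ 393 W/m²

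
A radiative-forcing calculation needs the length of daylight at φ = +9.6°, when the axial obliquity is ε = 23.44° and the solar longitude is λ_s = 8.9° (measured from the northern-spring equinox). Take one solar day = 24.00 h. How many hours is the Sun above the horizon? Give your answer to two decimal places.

Solar declination: sin δ = sin ε · sin λ_s = sin 23.44° × sin 8.9° = 0.06154, so δ = +3.528°.
cos H₀ = −tan φ · tan δ = −tan(+9.6°) × tan(+3.528°) = -0.0104, so H₀ = 1.5812 rad = 90.60°.
Daylight = 2H₀/(2π) × 24.00 h = (1.5812/π) × 24.00 = 12.08 h.

12.08 h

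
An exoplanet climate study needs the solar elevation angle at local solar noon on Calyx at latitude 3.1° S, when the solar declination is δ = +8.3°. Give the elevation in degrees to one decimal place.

At local noon the hour angle is zero, so the zenith angle equals |ϕ − δ| = |-3.1° − (+8.300°)| = 11.400°.
Elevation = 90° − 11.400° = 78.6°.

78.6°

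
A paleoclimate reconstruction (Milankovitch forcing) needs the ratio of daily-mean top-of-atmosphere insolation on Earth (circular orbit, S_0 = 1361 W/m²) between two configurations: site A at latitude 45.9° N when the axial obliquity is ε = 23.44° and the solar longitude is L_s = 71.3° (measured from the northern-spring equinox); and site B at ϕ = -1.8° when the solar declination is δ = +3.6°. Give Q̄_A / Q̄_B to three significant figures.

Q̄_A / Q̄_B ≈ 1.13

— Configuration A (ϕ=+45.9°):
Solar declination: sin δ = sin ε · sin L_s = sin 23.44° × sin 71.3° = 0.37679, so δ = +22.135°.
cos h₀ = −tan(+45.9°) tan(+22.135°) = -0.4198, h₀ = 2.0040 rad.
Bracket: h₀ sin ϕ sin δ + cos ϕ cos δ sin h₀ = 2.0040×0.71813×0.37679 + 0.69591×0.92630×0.90764 = 0.542251 + 0.585084 = 1.127335.
Q̄ = (S_0/π) × [bracket] = (1361/π) × 1.127335 = 488.38 W/m².
— Configuration B (ϕ=-1.8°):
cos h₀ = −tan(-1.8°) tan(+3.600°) = 0.0020, h₀ = 1.5688 rad.
Bracket: h₀ sin ϕ sin δ + cos ϕ cos δ sin h₀ = 1.5688×-0.03141×0.06279 + 0.99951×0.99803×1.00000 = -0.003094 + 0.997541 = 0.994447.
Q̄ = (S_0/π) × [bracket] = (1361/π) × 0.994447 = 430.81 W/m².
Ratio Q̄_A / Q̄_B = 488.38 / 430.81 = 1.134.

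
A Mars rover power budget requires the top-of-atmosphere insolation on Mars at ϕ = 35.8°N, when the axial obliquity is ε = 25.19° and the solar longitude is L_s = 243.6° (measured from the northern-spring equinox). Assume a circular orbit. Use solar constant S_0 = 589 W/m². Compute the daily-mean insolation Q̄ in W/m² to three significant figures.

Q̄ ≈ 81.2 W/m²

Solar declination: sin δ = sin ε · sin L_s = sin 25.19° × sin 243.6° = -0.38123, so δ = -22.410°.
cos h₀ = −tan(+35.8°) tan(-22.410°) = 0.2974, h₀ = 1.2688 rad.
Bracket: h₀ sin ϕ sin δ + cos ϕ cos δ sin h₀ = 1.2688×0.58496×-0.38123 + 0.81106×0.92448×0.95475 = -0.282948 + 0.715880 = 0.432932.
Q̄ = (S_0/π) × [bracket] = (589/π) × 0.432932 = 81.17 W/m².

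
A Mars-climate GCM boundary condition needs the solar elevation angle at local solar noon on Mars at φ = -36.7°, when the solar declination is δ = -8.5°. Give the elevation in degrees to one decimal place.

At local noon the hour angle is zero, so the zenith angle equals |φ − δ| = |-36.7° − (-8.500°)| = 28.200°.
Elevation = 90° − 28.200° = 61.8°.

61.8°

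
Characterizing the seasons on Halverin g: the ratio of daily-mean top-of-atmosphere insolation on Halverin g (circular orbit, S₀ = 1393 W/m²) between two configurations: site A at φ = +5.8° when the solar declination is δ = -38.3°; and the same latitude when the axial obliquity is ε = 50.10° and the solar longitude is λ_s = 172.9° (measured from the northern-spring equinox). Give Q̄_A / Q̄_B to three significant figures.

Q̄_A / Q̄_B ≈ 0.681

— Configuration A (φ=+5.8°):
cos H₀ = −tan(+5.8°) tan(-38.300°) = 0.0802, H₀ = 1.4905 rad.
Bracket: H₀ sin φ sin δ + cos φ cos δ sin H₀ = 1.4905×0.10106×-0.61978 + 0.99488×0.78478×0.99678 = -0.093357 + 0.778248 = 0.684891.
Q̄ = (S₀/π) × [bracket] = (1393/π) × 0.684891 = 303.68 W/m².
— Configuration B (φ=+5.8°):
Solar declination: sin δ = sin ε · sin λ_s = sin 50.10° × sin 172.9° = 0.09482, so δ = +5.441°.
cos H₀ = −tan(+5.8°) tan(+5.441°) = -0.0097, H₀ = 1.5805 rad.
Bracket: H₀ sin φ sin δ + cos φ cos δ sin H₀ = 1.5805×0.10106×0.09482 + 0.99488×0.99549×0.99995 = 0.015145 + 0.990344 = 1.005489.
Q̄ = (S₀/π) × [bracket] = (1393/π) × 1.005489 = 445.84 W/m².
Ratio Q̄_A / Q̄_B = 303.68 / 445.84 = 0.6811.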